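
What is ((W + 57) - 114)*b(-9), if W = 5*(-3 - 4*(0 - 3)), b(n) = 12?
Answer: -144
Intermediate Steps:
W = 45 (W = 5*(-3 - 4*(-3)) = 5*(-3 + 12) = 5*9 = 45)
((W + 57) - 114)*b(-9) = ((45 + 57) - 114)*12 = (102 - 114)*12 = -12*12 = -144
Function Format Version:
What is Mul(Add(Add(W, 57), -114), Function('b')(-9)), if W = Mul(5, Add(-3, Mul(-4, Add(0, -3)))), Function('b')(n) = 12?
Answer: -144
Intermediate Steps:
W = 45 (W = Mul(5, Add(-3, Mul(-4, -3))) = Mul(5, Add(-3, 12)) = Mul(5, 9) = 45)
Mul(Add(Add(W, 57), -114), Function('b')(-9)) = Mul(Add(Add(45, 57), -114), 12) = Mul(Add(102, -114), 12) = Mul(-12, 12) = -144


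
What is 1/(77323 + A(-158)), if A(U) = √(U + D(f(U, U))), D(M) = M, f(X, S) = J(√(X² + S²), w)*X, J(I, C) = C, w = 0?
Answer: 77323/5978846487 - I*√158/5978846487 ≈ 1.2933e-5 - 2.1024e-9*I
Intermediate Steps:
f(X, S) = 0 (f(X, S) = 0*X = 0)
A(U) = √U (A(U) = √(U + 0) = √U)
1/(77323 + A(-158)) = 1/(77323 + √(-158)) = 1/(77323 + I*√158)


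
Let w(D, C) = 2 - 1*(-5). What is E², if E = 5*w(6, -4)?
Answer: 1225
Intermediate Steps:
w(D, C) = 7 (w(D, C) = 2 + 5 = 7)
E = 35 (E = 5*7 = 35)
E² = 35² = 1225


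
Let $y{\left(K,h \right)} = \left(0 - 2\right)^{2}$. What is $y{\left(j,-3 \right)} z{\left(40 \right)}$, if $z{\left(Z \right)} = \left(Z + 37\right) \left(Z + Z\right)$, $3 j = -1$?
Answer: $24640$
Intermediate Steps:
$j = - \frac{1}{3}$ ($j = \frac{1}{3} \left(-1\right) = - \frac{1}{3} \approx -0.33333$)
$z{\left(Z \right)} = 2 Z \left(37 + Z\right)$ ($z{\left(Z \right)} = \left(37 + Z\right) 2 Z = 2 Z \left(37 + Z\right)$)
$y{\left(K,h \right)} = 4$ ($y{\left(K,h \right)} = \left(-2\right)^{2} = 4$)
$y{\left(j,-3 \right)} z{\left(40 \right)} = 4 \cdot 2 \cdot 40 \left(37 + 40\right) = 4 \cdot 2 \cdot 40 \cdot 77 = 4 \cdot 6160 = 24640$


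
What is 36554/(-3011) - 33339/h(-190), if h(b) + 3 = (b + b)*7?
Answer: 3040427/8018293 ≈ 0.37919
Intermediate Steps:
h(b) = -3 + 14*b (h(b) = -3 + (b + b)*7 = -3 + (2*b)*7 = -3 + 14*b)
36554/(-3011) - 33339/h(-190) = 36554/(-3011) - 33339/(-3 + 14*(-190)) = 36554*(-1/3011) - 33339/(-3 - 2660) = -36554/3011 - 33339/(-2663) = -36554/3011 - 33339*(-1/2663) = -36554/3011 + 33339/2663 = 3040427/8018293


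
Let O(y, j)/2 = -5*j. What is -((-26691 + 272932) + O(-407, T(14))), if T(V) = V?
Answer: -246101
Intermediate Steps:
O(y, j) = -10*j (O(y, j) = 2*(-5*j) = -10*j)
-((-26691 + 272932) + O(-407, T(14))) = -((-26691 + 272932) - 10*14) = -(246241 - 140) = -1*246101 = -246101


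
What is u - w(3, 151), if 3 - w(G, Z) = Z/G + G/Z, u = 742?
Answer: 357577/453 ≈ 789.35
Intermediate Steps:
w(G, Z) = 3 - G/Z - Z/G (w(G, Z) = 3 - (Z/G + G/Z) = 3 - (G/Z + Z/G) = 3 + (-G/Z - Z/G) = 3 - G/Z - Z/G)
u - w(3, 151) = 742 - (3 - 1*3/151 - 1*151/3) = 742 - (3 - 1*3*1/151 - 1*151*1/3) = 742 - (3 - 3/151 - 151/3) = 742 - 1*(-21451/453) = 742 + 21451/453 = 357577/453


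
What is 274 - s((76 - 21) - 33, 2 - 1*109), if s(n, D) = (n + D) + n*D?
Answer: 2713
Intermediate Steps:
s(n, D) = D + n + D*n (s(n, D) = (D + n) + D*n = D + n + D*n)
274 - s((76 - 21) - 33, 2 - 1*109) = 274 - ((2 - 1*109) + ((76 - 21) - 33) + (2 - 1*109)*((76 - 21) - 33)) = 274 - ((2 - 109) + (55 - 33) + (2 - 109)*(55 - 33)) = 274 - (-107 + 22 - 107*22) = 274 - (-107 + 22 - 2354) = 274 - 1*(-2439) = 274 + 2439 = 2713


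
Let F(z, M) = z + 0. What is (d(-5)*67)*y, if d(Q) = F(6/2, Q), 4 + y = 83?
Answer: 15879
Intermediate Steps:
F(z, M) = z
y = 79 (y = -4 + 83 = 79)
d(Q) = 3 (d(Q) = 6/2 = 6*(1/2) = 3)
(d(-5)*67)*y = (3*67)*79 = 201*79 = 15879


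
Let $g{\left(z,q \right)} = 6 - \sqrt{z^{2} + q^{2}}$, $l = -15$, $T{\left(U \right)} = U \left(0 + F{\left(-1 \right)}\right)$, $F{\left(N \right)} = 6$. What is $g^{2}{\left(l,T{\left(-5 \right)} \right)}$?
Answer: $1161 - 180 \sqrt{5} \approx 758.51$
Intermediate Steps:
$T{\left(U \right)} = 6 U$ ($T{\left(U \right)} = U \left(0 + 6\right) = U 6 = 6 U$)
$g{\left(z,q \right)} = 6 - \sqrt{q^{2} + z^{2}}$
$g^{2}{\left(l,T{\left(-5 \right)} \right)} = \left(6 - \sqrt{\left(6 \left(-5\right)\right)^{2} + \left(-15\right)^{2}}\right)^{2} = \left(6 - \sqrt{\left(-30\right)^{2} + 225}\right)^{2} = \left(6 - \sqrt{900 + 225}\right)^{2} = \left(6 - \sqrt{1125}\right)^{2} = \left(6 - 15 \sqrt{5}\right)^{2}$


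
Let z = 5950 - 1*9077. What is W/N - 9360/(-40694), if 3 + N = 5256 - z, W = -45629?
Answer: -889194863/170507860 ≈ -5.2150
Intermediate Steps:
z = -3127 (z = 5950 - 9077 = -3127)
N = 8380 (N = -3 + (5256 - 1*(-3127)) = -3 + (5256 + 3127) = -3 + 8383 = 8380)
W/N - 9360/(-40694) = -45629/8380 - 9360/(-40694) = -45629*1/8380 - 9360*(-1/40694) = -45629/8380 + 4680/20347 = -889194863/170507860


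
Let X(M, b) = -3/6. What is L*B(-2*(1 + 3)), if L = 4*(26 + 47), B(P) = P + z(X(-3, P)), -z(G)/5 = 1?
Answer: -3796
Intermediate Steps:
X(M, b) = -½ (X(M, b) = -3*⅙ = -½)
z(G) = -5 (z(G) = -5*1 = -5)
B(P) = -5 + P (B(P) = P - 5 = -5 + P)
L = 292 (L = 4*73 = 292)
L*B(-2*(1 + 3)) = 292*(-5 - 2*(1 + 3)) = 292*(-5 - 2*4) = 292*(-5 - 8) = 292*(-13) = -3796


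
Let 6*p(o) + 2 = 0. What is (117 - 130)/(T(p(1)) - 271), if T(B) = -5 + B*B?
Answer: 9/191 ≈ 0.047120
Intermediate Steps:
p(o) = -⅓ (p(o) = -⅓ + (⅙)*0 = -⅓ + 0 = -⅓)
T(B) = -5 + B²
(117 - 130)/(T(p(1)) - 271) = (117 - 130)/((-5 + (-⅓)²) - 271) = -13/((-5 + ⅑) - 271) = -13/(-44/9 - 271) = -13/(-2483/9) = -13*(-9/2483) = 9/191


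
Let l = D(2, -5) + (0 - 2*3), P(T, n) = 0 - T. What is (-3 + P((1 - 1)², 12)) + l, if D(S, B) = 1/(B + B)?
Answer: -91/10 ≈ -9.1000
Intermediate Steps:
D(S, B) = 1/(2*B)
P(T, n) = -T
l = -61/10 (l = (½)/(-5) + (0 - 2*3) = (½)*(-⅕) + (0 - 6) = -⅒ - 6 = -61/10 ≈ -6.1000)
(-3 + P((1 - 1)², 12)) + l = (-3 - (1 - 1)²) - 61/10 = (-3 - 1*0²) - 61/10 = (-3 - 1*0) - 61/10 = (-3 + 0) - 61/10 = -3 - 61/10 = -91/10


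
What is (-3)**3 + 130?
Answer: 103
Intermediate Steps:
(-3)**3 + 130 = -27 + 130 = 103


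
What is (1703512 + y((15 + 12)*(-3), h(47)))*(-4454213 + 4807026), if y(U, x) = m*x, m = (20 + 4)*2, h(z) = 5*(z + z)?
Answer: 608980640536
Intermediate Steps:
h(z) = 10*z (h(z) = 5*(2*z) = 10*z)
m = 48 (m = 24*2 = 48)
y(U, x) = 48*x
(1703512 + y((15 + 12)*(-3), h(47)))*(-4454213 + 4807026) = (1703512 + 48*(10*47))*(-4454213 + 4807026) = (1703512 + 48*470)*352813 = (1703512 + 22560)*352813 = 1726072*352813 = 608980640536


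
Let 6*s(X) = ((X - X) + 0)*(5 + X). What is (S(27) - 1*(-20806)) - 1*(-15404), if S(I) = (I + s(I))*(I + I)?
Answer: 37668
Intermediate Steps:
s(X) = 0 (s(X) = (((X - X) + 0)*(5 + X))/6 = ((0 + 0)*(5 + X))/6 = (0*(5 + X))/6 = (1/6)*0 = 0)
S(I) = 2*I**2 (S(I) = (I + 0)*(I + I) = I*(2*I) = 2*I**2)
(S(27) - 1*(-20806)) - 1*(-15404) = (2*27**2 - 1*(-20806)) - 1*(-15404) = (2*729 + 20806) + 15404 = (1458 + 20806) + 15404 = 22264 + 15404 = 37668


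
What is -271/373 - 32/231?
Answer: -74537/86163 ≈ -0.86507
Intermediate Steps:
-271/373 - 32/231 = -74537/86163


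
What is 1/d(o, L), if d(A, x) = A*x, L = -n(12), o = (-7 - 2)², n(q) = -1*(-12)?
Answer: -1/972 ≈ -0.0010288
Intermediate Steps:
n(q) = 12
o = 81 (o = (-9)² = 81)
L = -12 (L = -1*12 = -12)
1/d(o, L) = 1/(81*(-12)) = 1/(-972) = -1/972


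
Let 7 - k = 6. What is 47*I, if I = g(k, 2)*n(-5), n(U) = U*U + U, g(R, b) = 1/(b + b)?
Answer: 235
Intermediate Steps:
k = 1 (k = 7 - 1*6 = 7 - 6 = 1)
g(R, b) = 1/(2*b)
n(U) = U + U**2 (n(U) = U**2 + U = U + U**2)
I = 5 (I = ((1/2)/2)*(-5*(1 - 5)) = ((1/2)*(1/2))*(-5*(-4)) = (1/4)*20 = 5)
47*I = 47*5 = 235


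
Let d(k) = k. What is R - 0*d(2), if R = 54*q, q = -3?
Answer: -162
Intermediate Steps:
R = -162 (R = 54*(-3) = -162)
R - 0*d(2) = -162 - 0*2 = -162 - 1*0 = -162 + 0 = -162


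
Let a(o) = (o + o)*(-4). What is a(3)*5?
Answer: -120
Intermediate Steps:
a(o) = -8*o (a(o) = (2*o)*(-4) = -8*o)
a(3)*5 = -8*3*5 = -24*5 = -120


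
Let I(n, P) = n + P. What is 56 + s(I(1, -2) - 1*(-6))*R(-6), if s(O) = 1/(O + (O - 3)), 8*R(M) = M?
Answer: 1565/28 ≈ 55.893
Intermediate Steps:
R(M) = M/8
I(n, P) = P + n
s(O) = 1/(-3 + 2*O) (s(O) = 1/(O + (-3 + O)) = 1/(-3 + 2*O))
56 + s(I(1, -2) - 1*(-6))*R(-6) = 56 + ((⅛)*(-6))/(-3 + 2*((-2 + 1) - 1*(-6))) = 56 - ¾/(-3 + 2*(-1 + 6)) = 56 - ¾/(-3 + 2*5) = 56 - ¾/(-3 + 10) = 56 - ¾/7 = 56 + (⅐)*(-¾) = 56 - 3/28 = 1565/28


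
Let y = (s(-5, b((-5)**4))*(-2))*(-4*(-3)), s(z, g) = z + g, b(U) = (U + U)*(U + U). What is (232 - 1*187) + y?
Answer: -37499835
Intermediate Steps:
b(U) = 4*U**2 (b(U) = (2*U)*(2*U) = 4*U**2)
s(z, g) = g + z
y = -37499880 (y = ((4*((-5)**4)**2 - 5)*(-2))*(-4*(-3)) = ((4*625**2 - 5)*(-2))*12 = ((4*390625 - 5)*(-2))*12 = ((1562500 - 5)*(-2))*12 = (1562495*(-2))*12 = -3124990*12 = -37499880)
(232 - 1*187) + y = (232 - 1*187) - 37499880 = (232 - 187) - 37499880 = 45 - 37499880 = -37499835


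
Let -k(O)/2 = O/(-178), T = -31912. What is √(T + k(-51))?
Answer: I*√252779491/89 ≈ 178.64*I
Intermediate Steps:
k(O) = O/89 (k(O) = -2*O/(-178) = -2*O*(-1)/178 = -(-1)*O/89 = O/89)
√(T + k(-51)) = √(-31912 + (1/89)*(-51)) = √(-31912 - 51/89) = √(-2840219/89) = I*√252779491/89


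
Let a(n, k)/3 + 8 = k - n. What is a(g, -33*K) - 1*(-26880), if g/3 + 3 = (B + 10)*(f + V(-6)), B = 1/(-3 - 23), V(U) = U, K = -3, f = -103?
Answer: 960759/26 ≈ 36952.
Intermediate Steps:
B = -1/26 (B = 1/(-26) = -1/26 ≈ -0.038462)
g = -84927/26 (g = -9 + 3*((-1/26 + 10)*(-103 - 6)) = -9 + 3*((259/26)*(-109)) = -9 + 3*(-28231/26) = -9 - 84693/26 = -84927/26 ≈ -3266.4)
a(n, k) = -24 - 3*n + 3*k (a(n, k) = -24 + 3*(k - n) = -24 + (-3*n + 3*k) = -24 - 3*n + 3*k)
a(g, -33*K) - 1*(-26880) = (-24 - 3*(-84927/26) + 3*(-33*(-3))) - 1*(-26880) = (-24 + 254781/26 + 3*99) + 26880 = (-24 + 254781/26 + 297) + 26880 = 261879/26 + 26880 = 960759/26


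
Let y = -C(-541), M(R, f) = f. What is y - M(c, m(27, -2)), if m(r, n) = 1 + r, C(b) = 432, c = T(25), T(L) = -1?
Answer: -460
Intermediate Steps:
c = -1
y = -432 (y = -1*432 = -432)
y - M(c, m(27, -2)) = -432 - (1 + 27) = -432 - 1*28 = -432 - 28 = -460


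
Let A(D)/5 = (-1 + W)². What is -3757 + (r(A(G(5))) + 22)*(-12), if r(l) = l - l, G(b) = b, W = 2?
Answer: -4021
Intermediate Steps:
A(D) = 5 (A(D) = 5*(-1 + 2)² = 5*1² = 5*1 = 5)
r(l) = 0
-3757 + (r(A(G(5))) + 22)*(-12) = -3757 + (0 + 22)*(-12) = -3757 + 22*(-12) = -3757 - 264 = -4021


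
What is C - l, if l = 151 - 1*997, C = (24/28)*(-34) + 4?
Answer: 5746/7 ≈ 820.86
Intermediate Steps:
C = -176/7 (C = (24*(1/28))*(-34) + 4 = (6/7)*(-34) + 4 = -204/7 + 4 = -176/7 ≈ -25.143)
l = -846 (l = 151 - 997 = -846)
C - l = -176/7 - 1*(-846) = -176/7 + 846 = 5746/7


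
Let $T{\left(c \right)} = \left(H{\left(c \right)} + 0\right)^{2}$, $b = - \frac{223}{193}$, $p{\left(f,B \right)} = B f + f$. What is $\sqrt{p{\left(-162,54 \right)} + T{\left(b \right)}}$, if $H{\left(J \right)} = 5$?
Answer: $i \sqrt{8885} \approx 94.26 i$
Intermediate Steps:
$p{\left(f,B \right)} = f + B f$
$b = - \frac{223}{193}$ ($b = \left(-223\right) \frac{1}{193} = - \frac{223}{193} \approx -1.1554$)
$T{\left(c \right)} = 25$ ($T{\left(c \right)} = \left(5 + 0\right)^{2} = 5^{2} = 25$)
$\sqrt{p{\left(-162,54 \right)} + T{\left(b \right)}} = \sqrt{- 162 \left(1 + 54\right) + 25} = \sqrt{\left(-162\right) 55 + 25} = \sqrt{-8910 + 25} = \sqrt{-8885} = i \sqrt{8885}$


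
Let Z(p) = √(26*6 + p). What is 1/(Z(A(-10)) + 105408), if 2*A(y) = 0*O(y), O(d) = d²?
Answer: 8784/925903859 - √39/5555423154 ≈ 9.4858e-6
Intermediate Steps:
A(y) = 0 (A(y) = (0*y²)/2 = (½)*0 = 0)
Z(p) = √(156 + p)
1/(Z(A(-10)) + 105408) = 1/(√(156 + 0) + 105408) = 1/(√156 + 105408) = 1/(2*√39 + 105408) = 1/(105408 + 2*√39)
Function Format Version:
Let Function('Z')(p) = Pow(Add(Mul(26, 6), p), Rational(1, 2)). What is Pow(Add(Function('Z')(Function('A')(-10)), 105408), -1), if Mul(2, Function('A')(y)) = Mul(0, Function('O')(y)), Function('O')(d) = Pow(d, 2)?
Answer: Add(Rational(8784, 925903859), Mul(Rational(-1, 5555423154), Pow(39, Rational(1, 2)))) ≈ 9.4858e-6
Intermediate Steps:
Function('A')(y) = 0 (Function('A')(y) = Mul(Rational(1, 2), Mul(0, Pow(y, 2))) = Mul(Rational(1, 2), 0) = 0)
Function('Z')(p) = Pow(Add(156, p), Rational(1, 2))
Pow(Add(Function('Z')(Function('A')(-10)), 105408), -1) = Pow(Add(Pow(Add(156, 0), Rational(1, 2)), 105408), -1) = Pow(Add(Pow(156, Rational(1, 2)), 105408), -1) = Pow(Add(Mul(2, Pow(39, Rational(1, 2))), 105408), -1) = Pow(Add(105408, Mul(2, Pow(39, Rational(1, 2)))), -1)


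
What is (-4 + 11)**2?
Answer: 49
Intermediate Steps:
(-4 + 11)**2 = 7**2 = 49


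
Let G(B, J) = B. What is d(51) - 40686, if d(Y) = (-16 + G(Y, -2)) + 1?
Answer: -40650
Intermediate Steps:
d(Y) = -15 + Y (d(Y) = (-16 + Y) + 1 = -15 + Y)
d(51) - 40686 = (-15 + 51) - 40686 = 36 - 40686 = -40650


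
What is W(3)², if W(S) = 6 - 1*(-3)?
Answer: 81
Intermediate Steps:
W(S) = 9 (W(S) = 6 + 3 = 9)
W(3)² = 9² = 81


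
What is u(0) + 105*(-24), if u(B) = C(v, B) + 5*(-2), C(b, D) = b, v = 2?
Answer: -2528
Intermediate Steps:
u(B) = -8 (u(B) = 2 + 5*(-2) = 2 - 10 = -8)
u(0) + 105*(-24) = -8 + 105*(-24) = -8 - 2520 = -2528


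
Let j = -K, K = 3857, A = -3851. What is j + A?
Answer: -7708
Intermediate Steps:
j = -3857 (j = -1*3857 = -3857)
j + A = -3857 - 3851 = -7708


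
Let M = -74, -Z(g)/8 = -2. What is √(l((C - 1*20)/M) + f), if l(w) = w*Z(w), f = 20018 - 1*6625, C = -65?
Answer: 11*√151737/37 ≈ 115.81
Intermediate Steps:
Z(g) = 16 (Z(g) = -8*(-2) = 16)
f = 13393 (f = 20018 - 6625 = 13393)
l(w) = 16*w (l(w) = w*16 = 16*w)
√(l((C - 1*20)/M) + f) = √(16*((-65 - 1*20)/(-74)) + 13393) = √(16*((-65 - 20)*(-1/74)) + 13393) = √(16*(-85*(-1/74)) + 13393) = √(16*(85/74) + 13393) = √(680/37 + 13393) = √(496221/37) = 11*√151737/37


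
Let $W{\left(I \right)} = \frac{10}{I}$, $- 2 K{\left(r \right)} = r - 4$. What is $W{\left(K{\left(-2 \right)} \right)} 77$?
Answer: $\frac{770}{3} \approx 256.67$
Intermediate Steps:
$K{\left(r \right)} = 2 - \frac{r}{2}$ ($K{\left(r \right)} = - \frac{r - 4}{2} = - \frac{-4 + r}{2} = 2 - \frac{r}{2}$)
$W{\left(K{\left(-2 \right)} \right)} 77 = \frac{10}{2 - -1} \cdot 77 = \frac{10}{2 + 1} \cdot 77 = \frac{10}{3} \cdot 77 = \frac{770}{3}$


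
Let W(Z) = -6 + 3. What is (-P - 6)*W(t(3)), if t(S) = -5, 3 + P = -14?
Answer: -33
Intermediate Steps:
P = -17 (P = -3 - 14 = -17)
W(Z) = -3
(-P - 6)*W(t(3)) = (-1*(-17) - 6)*(-3) = (17 - 6)*(-3) = 11*(-3) = -33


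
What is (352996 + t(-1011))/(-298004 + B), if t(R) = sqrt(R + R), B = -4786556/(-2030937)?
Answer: -179228159313/151305640798 - 2030937*I*sqrt(2022)/605222563192 ≈ -1.1845 - 0.00015089*I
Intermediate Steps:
B = 4786556/2030937 (B = -4786556*(-1/2030937) = 4786556/2030937 ≈ 2.3568)
t(R) = sqrt(2)*sqrt(R) (t(R) = sqrt(2*R) = sqrt(2)*sqrt(R))
(352996 + t(-1011))/(-298004 + B) = (352996 + sqrt(2)*sqrt(-1011))/(-298004 + 4786556/2030937) = (352996 + sqrt(2)*(I*sqrt(1011)))/(-605222563192/2030937) = (352996 + I*sqrt(2022))*(-2030937/605222563192) = -179228159313/151305640798 - 2030937*I*sqrt(2022)/605222563192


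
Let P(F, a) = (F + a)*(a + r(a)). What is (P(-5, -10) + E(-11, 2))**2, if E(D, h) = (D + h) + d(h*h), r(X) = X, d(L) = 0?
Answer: 84681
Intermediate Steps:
P(F, a) = 2*a*(F + a) (P(F, a) = (F + a)*(a + a) = (F + a)*(2*a) = 2*a*(F + a))
E(D, h) = D + h (E(D, h) = (D + h) + 0 = D + h)
(P(-5, -10) + E(-11, 2))**2 = (2*(-10)*(-5 - 10) + (-11 + 2))**2 = (2*(-10)*(-15) - 9)**2 = (300 - 9)**2 = 291**2 = 84681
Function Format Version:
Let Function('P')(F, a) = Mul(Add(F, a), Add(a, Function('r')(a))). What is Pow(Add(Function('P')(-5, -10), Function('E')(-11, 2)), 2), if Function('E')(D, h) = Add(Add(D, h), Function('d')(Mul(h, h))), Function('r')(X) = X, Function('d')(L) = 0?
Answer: 84681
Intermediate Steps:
Function('P')(F, a) = Mul(2, a, Add(F, a)) (Function('P')(F, a) = Mul(Add(F, a), Add(a, a)) = Mul(Add(F, a), Mul(2, a)) = Mul(2, a, Add(F, a)))
Function('E')(D, h) = Add(D, h) (Function('E')(D, h) = Add(Add(D, h), 0) = Add(D, h))
Pow(Add(Function('P')(-5, -10), Function('E')(-11, 2)), 2) = Pow(Add(Mul(2, -10, Add(-5, -10)), Add(-11, 2)), 2) = Pow(Add(Mul(2, -10, -15), -9), 2) = Pow(Add(300, -9), 2) = Pow(291, 2) = 84681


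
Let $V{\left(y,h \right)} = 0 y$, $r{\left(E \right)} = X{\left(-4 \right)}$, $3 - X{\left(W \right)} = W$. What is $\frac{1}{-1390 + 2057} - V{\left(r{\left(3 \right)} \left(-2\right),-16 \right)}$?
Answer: $\frac{1}{667} \approx 0.0014993$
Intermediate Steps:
$X{\left(W \right)} = 3 - W$
$r{\left(E \right)} = 7$ ($r{\left(E \right)} = 3 - -4 = 3 + 4 = 7$)
$V{\left(y,h \right)} = 0$
$\frac{1}{-1390 + 2057} - V{\left(r{\left(3 \right)} \left(-2\right),-16 \right)} = \frac{1}{-1390 + 2057} - 0 = \frac{1}{667} + 0 = \frac{1}{667}$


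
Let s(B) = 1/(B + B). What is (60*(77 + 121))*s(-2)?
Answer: -2970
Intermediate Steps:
s(B) = 1/(2*B)
(60*(77 + 121))*s(-2) = (60*(77 + 121))*((1/2)/(-2)) = (60*198)*((1/2)*(-1/2)) = 11880*(-1/4) = -2970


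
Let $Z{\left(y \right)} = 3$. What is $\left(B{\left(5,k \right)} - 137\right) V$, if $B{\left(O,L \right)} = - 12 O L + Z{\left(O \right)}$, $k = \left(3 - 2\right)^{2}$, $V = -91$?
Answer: $17654$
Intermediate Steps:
$k = 1$ ($k = 1^{2} = 1$)
$B{\left(O,L \right)} = 3 - 12 L O$ ($B{\left(O,L \right)} = - 12 O L + 3 = - 12 L O + 3 = 3 - 12 L O$)
$\left(B{\left(5,k \right)} - 137\right) V = \left(\left(3 - 12 \cdot 5\right) - 137\right) \left(-91\right) = \left(\left(3 - 60\right) - 137\right) \left(-91\right) = \left(-57 - 137\right) \left(-91\right) = \left(-194\right) \left(-91\right) = 17654$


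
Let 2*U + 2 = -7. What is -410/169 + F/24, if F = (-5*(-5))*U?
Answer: -19235/2704 ≈ -7.1135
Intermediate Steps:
U = -9/2 (U = -1 + (1/2)*(-7) = -1 - 7/2 = -9/2 ≈ -4.5000)
F = -225/2 (F = -5*(-5)*(-9/2) = 25*(-9/2) = -225/2 ≈ -112.50)
-410/169 + F/24 = -410/169 - 225/2/24 = -410*1/169 - 225/2*1/24 = -410/169 - 75/16 = -19235/2704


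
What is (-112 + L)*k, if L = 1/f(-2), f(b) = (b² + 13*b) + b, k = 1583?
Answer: -4256687/24 ≈ -1.7736e+5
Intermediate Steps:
f(b) = b² + 14*b
L = -1/24 (L = 1/(-2*(14 - 2)) = 1/(-2*12) = 1/(-24) = -1/24 ≈ -0.041667)
(-112 + L)*k = (-112 - 1/24)*1583 = -2689/24*1583 = -4256687/24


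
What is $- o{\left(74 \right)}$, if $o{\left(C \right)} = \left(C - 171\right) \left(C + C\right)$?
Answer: $14356$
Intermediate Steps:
$o{\left(C \right)} = 2 C \left(-171 + C\right)$ ($o{\left(C \right)} = \left(-171 + C\right) 2 C = 2 C \left(-171 + C\right)$)
$- o{\left(74 \right)} = - 2 \cdot 74 \left(-171 + 74\right) = - 2 \cdot 74 \left(-97\right) = \left(-1\right) \left(-14356\right) = 14356$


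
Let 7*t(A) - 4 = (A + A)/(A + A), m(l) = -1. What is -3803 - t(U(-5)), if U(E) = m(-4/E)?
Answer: -26626/7 ≈ -3803.7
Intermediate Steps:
U(E) = -1
t(A) = 5/7 (t(A) = 4/7 + ((A + A)/(A + A))/7 = 4/7 + ((2*A)/((2*A)))/7 = 4/7 + ((2*A)*(1/(2*A)))/7 = 4/7 + (1/7)*1 = 4/7 + 1/7 = 5/7)
-3803 - t(U(-5)) = -3803 - 1*5/7 = -3803 - 5/7 = -26626/7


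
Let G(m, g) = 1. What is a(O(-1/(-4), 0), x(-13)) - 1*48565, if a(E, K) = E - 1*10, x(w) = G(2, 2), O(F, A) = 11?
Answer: -48564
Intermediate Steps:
x(w) = 1
a(E, K) = -10 + E (a(E, K) = E - 10 = -10 + E)
a(O(-1/(-4), 0), x(-13)) - 1*48565 = (-10 + 11) - 1*48565 = 1 - 48565 = -48564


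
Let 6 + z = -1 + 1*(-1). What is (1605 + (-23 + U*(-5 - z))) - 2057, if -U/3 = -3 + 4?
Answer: -484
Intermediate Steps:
U = -3 (U = -3*(-3 + 4) = -3*1 = -3)
z = -8 (z = -6 + (-1 + 1*(-1)) = -6 + (-1 - 1) = -6 - 2 = -8)
(1605 + (-23 + U*(-5 - z))) - 2057 = (1605 + (-23 - 3*(-5 - 1*(-8)))) - 2057 = (1605 + (-23 - 3*(-5 + 8))) - 2057 = (1605 + (-23 - 3*3)) - 2057 = (1605 + (-23 - 9)) - 2057 = (1605 - 32) - 2057 = 1573 - 2057 = -484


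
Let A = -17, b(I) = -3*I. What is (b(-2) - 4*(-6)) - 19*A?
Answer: 353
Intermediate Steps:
(b(-2) - 4*(-6)) - 19*A = (-3*(-2) - 4*(-6)) - 19*(-17) = (6 + 24) + 323 = 30 + 323 = 353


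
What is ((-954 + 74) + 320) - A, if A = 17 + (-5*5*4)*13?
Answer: 723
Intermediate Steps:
A = -1283 (A = 17 - 25*4*13 = 17 - 100*13 = 17 - 1300 = -1283)
((-954 + 74) + 320) - A = ((-954 + 74) + 320) - 1*(-1283) = (-880 + 320) + 1283 = -560 + 1283 = 723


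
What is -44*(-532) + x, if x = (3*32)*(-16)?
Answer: 21872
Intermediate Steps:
x = -1536 (x = 96*(-16) = -1536)
-44*(-532) + x = -44*(-532) - 1536 = 23408 - 1536 = 21872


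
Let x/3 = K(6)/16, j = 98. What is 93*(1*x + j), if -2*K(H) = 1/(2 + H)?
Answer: 2332905/256 ≈ 9112.9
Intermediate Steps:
K(H) = -1/(2*(2 + H))
x = -3/256 (x = 3*(-1/(4 + 2*6)/16) = 3*(-1/(4 + 12)*(1/16)) = 3*(-1/16*(1/16)) = 3*(-1*1/16*(1/16)) = 3*(-1/16*1/16) = 3*(-1/256) = -3/256 ≈ -0.011719)
93*(1*x + j) = 93*(1*(-3/256) + 98) = 93*(-3/256 + 98) = 93*(25085/256) = 2332905/256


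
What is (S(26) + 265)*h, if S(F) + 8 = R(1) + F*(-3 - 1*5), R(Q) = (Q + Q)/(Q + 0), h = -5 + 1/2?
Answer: -459/2 ≈ -229.50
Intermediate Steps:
h = -9/2 (h = -5 + (½)*1 = -5 + ½ = -9/2 ≈ -4.5000)
R(Q) = 2 (R(Q) = (2*Q)/Q = 2)
S(F) = -6 - 8*F (S(F) = -8 + (2 + F*(-3 - 1*5)) = -8 + (2 + F*(-3 - 5)) = -8 + (2 + F*(-8)) = -8 + (2 - 8*F) = -6 - 8*F)
(S(26) + 265)*h = ((-6 - 8*26) + 265)*(-9/2) = ((-6 - 208) + 265)*(-9/2) = (-214 + 265)*(-9/2) = 51*(-9/2) = -459/2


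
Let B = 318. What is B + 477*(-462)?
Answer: -220056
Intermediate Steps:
B + 477*(-462) = 318 + 477*(-462) = 318 - 220374 = -220056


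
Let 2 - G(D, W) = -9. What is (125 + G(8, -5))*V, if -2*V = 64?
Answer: -4352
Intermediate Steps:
V = -32 (V = -½*64 = -32)
G(D, W) = 11 (G(D, W) = 2 - 1*(-9) = 2 + 9 = 11)
(125 + G(8, -5))*V = (125 + 11)*(-32) = 136*(-32) = -4352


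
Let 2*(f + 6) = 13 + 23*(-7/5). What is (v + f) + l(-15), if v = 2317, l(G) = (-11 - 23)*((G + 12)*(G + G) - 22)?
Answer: -53/5 ≈ -10.600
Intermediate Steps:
l(G) = 748 - 68*G*(12 + G) (l(G) = -34*((12 + G)*(2*G) - 22) = -34*(2*G*(12 + G) - 22) = -34*(-22 + 2*G*(12 + G)) = 748 - 68*G*(12 + G))
f = -78/5 (f = -6 + (13 + 23*(-7/5))/2 = -6 + (13 - 161/5)/2 = -6 + (½)*(-96/5) = -6 - 48/5 = -78/5 ≈ -15.600)
(v + f) + l(-15) = (2317 - 78/5) + (748 - 816*(-15) - 68*(-15)²) = 11507/5 + (748 + 12240 - 68*225) = 11507/5 + (748 + 12240 - 15300) = 11507/5 - 2312 = -53/5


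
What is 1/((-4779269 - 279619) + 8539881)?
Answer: 1/3480993 ≈ 2.8727e-7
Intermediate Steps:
1/((-4779269 - 279619) + 8539881) = 1/(-5058888 + 8539881) = 1/3480993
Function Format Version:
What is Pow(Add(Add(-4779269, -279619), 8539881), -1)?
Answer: Rational(1, 3480993) ≈ 2.8727e-7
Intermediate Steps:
Pow(Add(Add(-4779269, -279619), 8539881), -1) = Pow(Add(-5058888, 8539881), -1) = Pow(3480993, -1) = Rational(1, 3480993)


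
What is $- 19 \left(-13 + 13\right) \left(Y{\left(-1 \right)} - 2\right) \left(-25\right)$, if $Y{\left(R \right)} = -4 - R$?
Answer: $0$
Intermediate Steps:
$- 19 \left(-13 + 13\right) \left(Y{\left(-1 \right)} - 2\right) \left(-25\right) = - 19 \left(-13 + 13\right) \left(\left(-4 - -1\right) - 2\right) \left(-25\right) = - 19 \cdot 0 \left(\left(-4 + 1\right) - 2\right) \left(-25\right) = - 19 \cdot 0 \left(-3 - 2\right) \left(-25\right) = - 19 \cdot 0 \left(-5\right) \left(-25\right) = \left(-19\right) 0 \left(-25\right) = 0 \left(-25\right) = 0$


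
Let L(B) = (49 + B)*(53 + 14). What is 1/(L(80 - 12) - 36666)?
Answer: -1/28827 ≈ -3.4690e-5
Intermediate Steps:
L(B) = 3283 + 67*B (L(B) = (49 + B)*67 = 3283 + 67*B)
1/(L(80 - 12) - 36666) = 1/((3283 + 67*(80 - 12)) - 36666) = 1/((3283 + 67*68) - 36666) = 1/((3283 + 4556) - 36666) = 1/(7839 - 36666) = 1/(-28827) = -1/28827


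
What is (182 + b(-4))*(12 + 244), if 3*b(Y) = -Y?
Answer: 140800/3 ≈ 46933.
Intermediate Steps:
b(Y) = -Y/3 (b(Y) = (-Y)/3 = -Y/3)
(182 + b(-4))*(12 + 244) = (182 - ⅓*(-4))*(12 + 244) = (182 + 4/3)*256 = (550/3)*256 = 140800/3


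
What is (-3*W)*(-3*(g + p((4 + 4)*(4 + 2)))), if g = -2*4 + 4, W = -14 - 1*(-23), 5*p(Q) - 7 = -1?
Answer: -1134/5 ≈ -226.80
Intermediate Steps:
p(Q) = 6/5 (p(Q) = 7/5 + (1/5)*(-1) = 7/5 - 1/5 = 6/5)
W = 9 (W = -14 + 23 = 9)
g = -4 (g = -8 + 4 = -4)
(-3*W)*(-3*(g + p((4 + 4)*(4 + 2)))) = (-3*9)*(-3*(-4 + 6/5)) = -(-81)*(-14)/5 = -27*42/5 = -1134/5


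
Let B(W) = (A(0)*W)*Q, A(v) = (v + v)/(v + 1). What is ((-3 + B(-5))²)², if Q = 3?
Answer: 81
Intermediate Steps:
A(v) = 2*v/(1 + v) (A(v) = (2*v)/(1 + v) = 2*v/(1 + v))
B(W) = 0 (B(W) = ((2*0/(1 + 0))*W)*3 = ((2*0/1)*W)*3 = ((2*0*1)*W)*3 = (0*W)*3 = 0*3 = 0)
((-3 + B(-5))²)² = ((-3 + 0)²)² = ((-3)²)² = 9² = 81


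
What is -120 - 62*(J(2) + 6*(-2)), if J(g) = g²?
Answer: 376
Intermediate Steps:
-120 - 62*(J(2) + 6*(-2)) = -120 - 62*(2² + 6*(-2)) = -120 - 62*(4 - 12) = -120 - 62*(-8) = -120 + 496 = 376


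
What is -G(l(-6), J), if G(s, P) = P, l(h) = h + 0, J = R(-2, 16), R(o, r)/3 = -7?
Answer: 21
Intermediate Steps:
R(o, r) = -21 (R(o, r) = 3*(-7) = -21)
J = -21
l(h) = h
-G(l(-6), J) = -1*(-21) = 21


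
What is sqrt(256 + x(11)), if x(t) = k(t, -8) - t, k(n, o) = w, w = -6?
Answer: sqrt(239) ≈ 15.460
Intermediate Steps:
k(n, o) = -6
x(t) = -6 - t
sqrt(256 + x(11)) = sqrt(256 + (-6 - 1*11)) = sqrt(256 + (-6 - 11)) = sqrt(256 - 17) = sqrt(239)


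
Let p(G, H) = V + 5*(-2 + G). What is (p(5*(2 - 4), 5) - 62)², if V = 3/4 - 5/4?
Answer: 60025/4 ≈ 15006.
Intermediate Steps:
V = -½ (V = 3*(¼) - 5*¼ = ¾ - 5/4 = -½ ≈ -0.50000)
p(G, H) = -21/2 + 5*G (p(G, H) = -½ + 5*(-2 + G) = -½ + (-10 + 5*G) = -21/2 + 5*G)
(p(5*(2 - 4), 5) - 62)² = ((-21/2 + 5*(5*(2 - 4))) - 62)² = ((-21/2 + 5*(5*(-2))) - 62)² = ((-21/2 + 5*(-10)) - 62)² = ((-21/2 - 50) - 62)² = (-121/2 - 62)² = (-245/2)² = 60025/4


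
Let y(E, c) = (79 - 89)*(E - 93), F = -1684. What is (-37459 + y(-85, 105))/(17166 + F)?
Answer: -35679/15482 ≈ -2.3045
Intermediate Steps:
y(E, c) = 930 - 10*E (y(E, c) = -10*(-93 + E) = 930 - 10*E)
(-37459 + y(-85, 105))/(17166 + F) = (-37459 + (930 - 10*(-85)))/(17166 - 1684) = (-37459 + (930 + 850))/15482 = (-37459 + 1780)*(1/15482) = -35679*1/15482 = -35679/15482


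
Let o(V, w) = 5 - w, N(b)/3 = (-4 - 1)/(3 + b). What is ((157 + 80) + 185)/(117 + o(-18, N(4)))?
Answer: 2954/869 ≈ 3.3993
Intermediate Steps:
N(b) = -15/(3 + b) (N(b) = 3*((-4 - 1)/(3 + b)) = 3*(-5/(3 + b)) = -15/(3 + b))
((157 + 80) + 185)/(117 + o(-18, N(4))) = ((157 + 80) + 185)/(117 + (5 - (-15)/(3 + 4))) = (237 + 185)/(117 + (5 - (-15)/7)) = 422/(117 + (5 - (-15)/7)) = 422/(117 + (5 - 1*(-15/7))) = 422/(117 + (5 + 15/7)) = 422/(117 + 50/7) = 422/(869/7) = 422*(7/869) = 2954/869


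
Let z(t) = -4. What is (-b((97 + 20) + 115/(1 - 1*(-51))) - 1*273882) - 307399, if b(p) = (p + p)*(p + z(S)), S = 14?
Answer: -823030121/1352 ≈ -6.0875e+5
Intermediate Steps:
b(p) = 2*p*(-4 + p) (b(p) = (p + p)*(p - 4) = (2*p)*(-4 + p) = 2*p*(-4 + p))
(-b((97 + 20) + 115/(1 - 1*(-51))) - 1*273882) - 307399 = (-2*((97 + 20) + 115/(1 - 1*(-51)))*(-4 + ((97 + 20) + 115/(1 - 1*(-51)))) - 1*273882) - 307399 = (-2*(117 + 115/(1 + 51))*(-4 + (117 + 115/(1 + 51))) - 273882) - 307399 = (-2*(117 + 115/52)*(-4 + (117 + 115/52)) - 273882) - 307399 = (-2*6199*(-4 + 6199/52)/52 - 273882) - 307399 = (-2*6199*5991/(52*52) - 273882) - 307399 = (-1*37138209/1352 - 273882) - 307399 = (-37138209/1352 - 273882) - 307399 = -407426673/1352 - 307399 = -823030121/1352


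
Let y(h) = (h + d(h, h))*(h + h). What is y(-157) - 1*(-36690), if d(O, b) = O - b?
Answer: 85988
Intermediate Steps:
y(h) = 2*h² (y(h) = (h + (h - h))*(h + h) = (h + 0)*(2*h) = h*(2*h) = 2*h²)
y(-157) - 1*(-36690) = 2*(-157)² - 1*(-36690) = 2*24649 + 36690 = 49298 + 36690 = 85988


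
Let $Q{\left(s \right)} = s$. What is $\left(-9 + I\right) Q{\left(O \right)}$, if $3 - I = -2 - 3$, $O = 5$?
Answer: $-5$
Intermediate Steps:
$I = 8$ ($I = 3 - \left(-2 - 3\right) = 3 - -5 = 3 + 5 = 8$)
$\left(-9 + I\right) Q{\left(O \right)} = \left(-9 + 8\right) 5 = \left(-1\right) 5 = -5$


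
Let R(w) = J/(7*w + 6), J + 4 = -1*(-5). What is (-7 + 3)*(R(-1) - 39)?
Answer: 160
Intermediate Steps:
J = 1 (J = -4 - 1*(-5) = -4 + 5 = 1)
R(w) = 1/(6 + 7*w) (R(w) = 1/(7*w + 6) = 1/(6 + 7*w))
(-7 + 3)*(R(-1) - 39) = (-7 + 3)*(1/(6 + 7*(-1)) - 39) = -4*(1/(6 - 7) - 39) = -4*(1/(-1) - 39) = -4*(-1 - 39) = -4*(-40) = 160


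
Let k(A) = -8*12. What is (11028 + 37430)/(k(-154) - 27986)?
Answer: -24229/14041 ≈ -1.7256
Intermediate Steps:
k(A) = -96
(11028 + 37430)/(k(-154) - 27986) = (11028 + 37430)/(-96 - 27986) = 48458/(-28082) = 48458*(-1/28082) = -24229/14041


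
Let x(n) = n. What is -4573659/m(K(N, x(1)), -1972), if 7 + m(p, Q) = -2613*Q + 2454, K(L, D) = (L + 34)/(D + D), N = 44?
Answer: -4573659/5155283 ≈ -0.88718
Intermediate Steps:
K(L, D) = (34 + L)/(2*D) (K(L, D) = (34 + L)/((2*D)) = (34 + L)*(1/(2*D)) = (34 + L)/(2*D))
m(p, Q) = 2447 - 2613*Q (m(p, Q) = -7 + (-2613*Q + 2454) = -7 + (2454 - 2613*Q) = 2447 - 2613*Q)
-4573659/m(K(N, x(1)), -1972) = -4573659/(2447 - 2613*(-1972)) = -4573659/(2447 + 5152836) = -4573659/5155283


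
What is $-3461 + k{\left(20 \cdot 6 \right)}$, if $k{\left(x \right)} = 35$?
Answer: $-3426$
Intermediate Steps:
$-3461 + k{\left(20 \cdot 6 \right)} = -3461 + 35 = -3426$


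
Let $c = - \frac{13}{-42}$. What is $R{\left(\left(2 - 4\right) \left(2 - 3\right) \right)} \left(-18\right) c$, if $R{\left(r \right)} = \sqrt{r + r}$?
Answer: $- \frac{78}{7} \approx -11.143$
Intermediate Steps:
$c = \frac{13}{42}$ ($c = \left(-13\right) \left(- \frac{1}{42}\right) = \frac{13}{42} \approx 0.30952$)
$R{\left(r \right)} = \sqrt{2} \sqrt{r}$ ($R{\left(r \right)} = \sqrt{2 r} = \sqrt{2} \sqrt{r}$)
$R{\left(\left(2 - 4\right) \left(2 - 3\right) \right)} \left(-18\right) c = \sqrt{2} \sqrt{\left(2 - 4\right) \left(2 - 3\right)} \left(-18\right) \frac{13}{42} = \sqrt{2} \sqrt{\left(-2\right) \left(-1\right)} \left(-18\right) \frac{13}{42} = \sqrt{2} \sqrt{2} \left(-18\right) \frac{13}{42} = 2 \left(-18\right) \frac{13}{42} = \left(-36\right) \frac{13}{42} = - \frac{78}{7}$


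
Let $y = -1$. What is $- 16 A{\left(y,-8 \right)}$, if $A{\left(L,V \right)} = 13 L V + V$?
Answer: $-1536$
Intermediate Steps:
$A{\left(L,V \right)} = V + 13 L V$ ($A{\left(L,V \right)} = 13 L V + V = V + 13 L V$)
$- 16 A{\left(y,-8 \right)} = - 16 \left(- 8 \left(1 + 13 \left(-1\right)\right)\right) = - 16 \left(- 8 \left(1 - 13\right)\right) = - 16 \left(\left(-8\right) \left(-12\right)\right) = \left(-16\right) 96 = -1536$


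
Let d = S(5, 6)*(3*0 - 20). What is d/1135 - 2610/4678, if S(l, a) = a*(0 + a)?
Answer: -633051/530953 ≈ -1.1923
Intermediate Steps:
S(l, a) = a² (S(l, a) = a*a = a²)
d = -720 (d = 6²*(3*0 - 20) = 36*(0 - 20) = 36*(-20) = -720)
d/1135 - 2610/4678 = -720/1135 - 2610/4678 = -720*1/1135 - 2610*1/4678 = -144/227 - 1305/2339 = -633051/530953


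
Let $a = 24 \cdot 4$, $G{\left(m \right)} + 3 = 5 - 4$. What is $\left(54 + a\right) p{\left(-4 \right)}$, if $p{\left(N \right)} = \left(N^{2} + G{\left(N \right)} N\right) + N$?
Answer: $3000$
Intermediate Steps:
$G{\left(m \right)} = -2$ ($G{\left(m \right)} = -3 + \left(5 - 4\right) = -3 + 1 = -2$)
$p{\left(N \right)} = N^{2} - N$ ($p{\left(N \right)} = \left(N^{2} - 2 N\right) + N = N^{2} - N$)
$a = 96$
$\left(54 + a\right) p{\left(-4 \right)} = \left(54 + 96\right) \left(- 4 \left(-1 - 4\right)\right) = 150 \left(\left(-4\right) \left(-5\right)\right) = 150 \cdot 20 = 3000$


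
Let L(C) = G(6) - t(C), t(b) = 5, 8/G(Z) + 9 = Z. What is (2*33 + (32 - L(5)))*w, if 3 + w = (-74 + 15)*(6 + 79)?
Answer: -1590706/3 ≈ -5.3024e+5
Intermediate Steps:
G(Z) = 8/(-9 + Z)
L(C) = -23/3 (L(C) = 8/(-9 + 6) - 1*5 = 8/(-3) - 5 = 8*(-⅓) - 5 = -8/3 - 5 = -23/3)
w = -5018 (w = -3 + (-74 + 15)*(6 + 79) = -3 - 59*85 = -3 - 5015 = -5018)
(2*33 + (32 - L(5)))*w = (2*33 + (32 - 1*(-23/3)))*(-5018) = (66 + (32 + 23/3))*(-5018) = (66 + 119/3)*(-5018) = (317/3)*(-5018) = -1590706/3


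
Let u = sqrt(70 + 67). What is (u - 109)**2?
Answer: (109 - sqrt(137))**2 ≈ 9466.4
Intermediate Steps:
u = sqrt(137) ≈ 11.705
(u - 109)**2 = (sqrt(137) - 109)**2 = (-109 + sqrt(137))**2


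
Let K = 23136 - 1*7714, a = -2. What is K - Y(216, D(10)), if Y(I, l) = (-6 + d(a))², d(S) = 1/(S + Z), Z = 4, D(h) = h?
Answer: 61567/4 ≈ 15392.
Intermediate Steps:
d(S) = 1/(4 + S) (d(S) = 1/(S + 4) = 1/(4 + S))
Y(I, l) = 121/4 (Y(I, l) = (-6 + 1/(4 - 2))² = (-6 + 1/2)² = (-6 + ½)² = (-11/2)² = 121/4)
K = 15422 (K = 23136 - 7714 = 15422)
K - Y(216, D(10)) = 15422 - 1*121/4 = 15422 - 121/4 = 61567/4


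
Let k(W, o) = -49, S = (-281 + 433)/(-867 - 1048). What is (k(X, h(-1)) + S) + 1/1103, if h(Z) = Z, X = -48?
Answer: -103665746/2112245 ≈ -49.078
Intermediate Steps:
S = -152/1915 (S = 152/(-1915) = 152*(-1/1915) = -152/1915 ≈ -0.079373)
(k(X, h(-1)) + S) + 1/1103 = (-49 - 152/1915) + 1/1103 = -93987/1915 + 1/1103 = -103665746/2112245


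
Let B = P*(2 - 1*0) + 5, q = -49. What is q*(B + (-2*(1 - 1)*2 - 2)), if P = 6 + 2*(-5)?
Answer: 245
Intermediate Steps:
P = -4 (P = 6 - 10 = -4)
B = -3 (B = -4*(2 - 1*0) + 5 = -4*(2 + 0) + 5 = -4*2 + 5 = -8 + 5 = -3)
q*(B + (-2*(1 - 1)*2 - 2)) = -49*(-3 + (-2*(1 - 1)*2 - 2)) = -49*(-3 + (-0*2 - 2)) = -49*(-3 + (-2*0 - 2)) = -49*(-3 + (0 - 2)) = -49*(-3 - 2) = -49*(-5) = 245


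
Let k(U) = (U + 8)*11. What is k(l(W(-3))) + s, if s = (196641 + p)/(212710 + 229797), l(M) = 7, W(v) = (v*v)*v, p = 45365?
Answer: 73255661/442507 ≈ 165.55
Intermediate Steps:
W(v) = v³ (W(v) = v²*v = v³)
s = 242006/442507 (s = (196641 + 45365)/(212710 + 229797) = 242006/442507 ≈ 0.54690)
k(U) = 88 + 11*U (k(U) = (8 + U)*11 = 88 + 11*U)
k(l(W(-3))) + s = (88 + 11*7) + 242006/442507 = (88 + 77) + 242006/442507 = 165 + 242006/442507 = 73255661/442507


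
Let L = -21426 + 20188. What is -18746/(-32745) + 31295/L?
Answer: -1001547227/40538310 ≈ -24.706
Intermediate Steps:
L = -1238
-18746/(-32745) + 31295/L = -18746/(-32745) + 31295/(-1238) = -18746*(-1/32745) + 31295*(-1/1238) = 18746/32745 - 31295/1238 = -1001547227/40538310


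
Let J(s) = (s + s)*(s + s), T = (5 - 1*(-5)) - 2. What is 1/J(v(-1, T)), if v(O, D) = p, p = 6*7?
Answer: 1/7056 ≈ 0.00014172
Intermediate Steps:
T = 8 (T = (5 + 5) - 2 = 10 - 2 = 8)
p = 42
v(O, D) = 42
J(s) = 4*s**2 (J(s) = (2*s)*(2*s) = 4*s**2)
1/J(v(-1, T)) = 1/(4*42**2) = 1/(4*1764) = 1/7056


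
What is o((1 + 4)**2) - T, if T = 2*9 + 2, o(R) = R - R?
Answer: -20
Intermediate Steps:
o(R) = 0
T = 20 (T = 18 + 2 = 20)
o((1 + 4)**2) - T = 0 - 1*20 = 0 - 20 = -20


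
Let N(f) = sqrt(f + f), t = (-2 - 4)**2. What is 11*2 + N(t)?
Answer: 22 + 6*sqrt(2) ≈ 30.485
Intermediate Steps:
t = 36 (t = (-6)**2 = 36)
N(f) = sqrt(2)*sqrt(f) (N(f) = sqrt(2*f) = sqrt(2)*sqrt(f))
11*2 + N(t) = 11*2 + sqrt(2)*sqrt(36) = 22 + sqrt(2)*6 = 22 + 6*sqrt(2)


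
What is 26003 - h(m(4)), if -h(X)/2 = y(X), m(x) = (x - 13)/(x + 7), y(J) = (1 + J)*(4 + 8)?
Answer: 286081/11 ≈ 26007.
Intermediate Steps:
y(J) = 12 + 12*J (y(J) = (1 + J)*12 = 12 + 12*J)
m(x) = (-13 + x)/(7 + x)
h(X) = -24 - 24*X (h(X) = -2*(12 + 12*X) = -24 - 24*X)
26003 - h(m(4)) = 26003 - (-24 - 24*(-13 + 4)/(7 + 4)) = 26003 - (-24 - 24*(-9)/11) = 26003 - (-24 - 24*(-9/11)) = 26003 - (-24 + 216/11) = 26003 - 1*(-48/11) = 26003 + 48/11 = 286081/11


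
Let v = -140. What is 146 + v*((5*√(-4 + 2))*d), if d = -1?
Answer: 146 + 700*I*√2 ≈ 146.0 + 989.95*I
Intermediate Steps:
146 + v*((5*√(-4 + 2))*d) = 146 - 140*5*√(-4 + 2)*(-1) = 146 - 140*5*√(-2)*(-1) = 146 - 140*5*(I*√2)*(-1) = 146 - 140*5*I*√2*(-1) = 146 - (-700)*I*√2 = 146 + 700*I*√2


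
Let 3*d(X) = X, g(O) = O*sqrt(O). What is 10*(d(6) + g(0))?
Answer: 20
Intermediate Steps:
g(O) = O**(3/2)
d(X) = X/3
10*(d(6) + g(0)) = 10*((1/3)*6 + 0**(3/2)) = 10*(2 + 0) = 10*2 = 20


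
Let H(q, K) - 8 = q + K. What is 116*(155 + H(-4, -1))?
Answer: 18328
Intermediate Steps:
H(q, K) = 8 + K + q (H(q, K) = 8 + (q + K) = 8 + (K + q) = 8 + K + q)
116*(155 + H(-4, -1)) = 116*(155 + (8 - 1 - 4)) = 116*(155 + 3) = 116*158 = 18328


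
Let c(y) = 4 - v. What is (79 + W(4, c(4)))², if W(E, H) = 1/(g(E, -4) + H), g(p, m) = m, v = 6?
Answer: 223729/36 ≈ 6214.7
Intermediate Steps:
c(y) = -2 (c(y) = 4 - 1*6 = 4 - 6 = -2)
W(E, H) = 1/(-4 + H)
(79 + W(4, c(4)))² = (79 + 1/(-4 - 2))² = (79 + 1/(-6))² = (79 - ⅙)² = (473/6)² = 223729/36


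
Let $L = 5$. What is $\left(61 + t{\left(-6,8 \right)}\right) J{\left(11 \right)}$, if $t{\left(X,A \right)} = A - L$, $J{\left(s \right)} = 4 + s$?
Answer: $960$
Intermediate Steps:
$t{\left(X,A \right)} = -5 + A$ ($t{\left(X,A \right)} = A - 5 = -5 + A$)
$\left(61 + t{\left(-6,8 \right)}\right) J{\left(11 \right)} = \left(61 + \left(-5 + 8\right)\right) \left(4 + 11\right) = \left(61 + 3\right) 15 = 64 \cdot 15 = 960$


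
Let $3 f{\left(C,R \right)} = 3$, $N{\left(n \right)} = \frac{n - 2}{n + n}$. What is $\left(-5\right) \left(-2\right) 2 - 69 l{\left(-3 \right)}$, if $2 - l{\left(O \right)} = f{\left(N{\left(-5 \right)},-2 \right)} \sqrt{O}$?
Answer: $-118 + 69 i \sqrt{3} \approx -118.0 + 119.51 i$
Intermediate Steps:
$N{\left(n \right)} = \frac{-2 + n}{2 n}$
$f{\left(C,R \right)} = 1$ ($f{\left(C,R \right)} = \frac{1}{3} \cdot 3 = 1$)
$l{\left(O \right)} = 2 - \sqrt{O}$ ($l{\left(O \right)} = 2 - 1 \sqrt{O} = 2 - \sqrt{O}$)
$\left(-5\right) \left(-2\right) 2 - 69 l{\left(-3 \right)} = \left(-5\right) \left(-2\right) 2 - 69 \left(2 - \sqrt{-3}\right) = 10 \cdot 2 - 69 \left(2 - i \sqrt{3}\right) = 20 - 69 \left(2 - i \sqrt{3}\right) = 20 - \left(138 - 69 i \sqrt{3}\right) = -118 + 69 i \sqrt{3}$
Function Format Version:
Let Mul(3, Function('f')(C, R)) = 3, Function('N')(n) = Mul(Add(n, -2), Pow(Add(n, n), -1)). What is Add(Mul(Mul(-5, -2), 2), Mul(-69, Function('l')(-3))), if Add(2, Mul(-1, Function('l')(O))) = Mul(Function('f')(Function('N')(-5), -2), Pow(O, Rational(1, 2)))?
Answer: Add(-118, Mul(69, I, Pow(3, Rational(1, 2)))) ≈ Add(-118.00, Mul(119.51, I))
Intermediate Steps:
Function('N')(n) = Mul(Rational(1, 2), Pow(n, -1), Add(-2, n)) (Function('N')(n) = Mul(Add(-2, n), Pow(Mul(2, n), -1)) = Mul(Add(-2, n), Mul(Rational(1, 2), Pow(n, -1))) = Mul(Rational(1, 2), Pow(n, -1), Add(-2, n)))
Function('f')(C, R) = 1 (Function('f')(C, R) = Mul(Rational(1, 3), 3) = 1)
Function('l')(O) = Add(2, Mul(-1, Pow(O, Rational(1, 2)))) (Function('l')(O) = Add(2, Mul(-1, Mul(1, Pow(O, Rational(1, 2))))) = Add(2, Mul(-1, Pow(O, Rational(1, 2)))))
Add(Mul(Mul(-5, -2), 2), Mul(-69, Function('l')(-3))) = Add(Mul(Mul(-5, -2), 2), Mul(-69, Add(2, Mul(-1, Pow(-3, Rational(1, 2)))))) = Add(Mul(10, 2), Mul(-69, Add(2, Mul(-1, Mul(I, Pow(3, Rational(1, 2))))))) = Add(20, Mul(-69, Add(2, Mul(-1, I, Pow(3, Rational(1, 2)))))) = Add(20, Add(-138, Mul(69, I, Pow(3, Rational(1, 2))))) = Add(-118, Mul(69, I, Pow(3, Rational(1, 2))))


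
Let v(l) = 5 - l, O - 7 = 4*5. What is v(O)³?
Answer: -10648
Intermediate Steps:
O = 27 (O = 7 + 4*5 = 7 + 20 = 27)
v(O)³ = (5 - 1*27)³ = (5 - 27)³ = (-22)³ = -10648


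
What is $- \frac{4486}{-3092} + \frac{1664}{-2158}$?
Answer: $\frac{87225}{128318} \approx 0.67976$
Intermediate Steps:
$- \frac{4486}{-3092} + \frac{1664}{-2158} = \left(-4486\right) \left(- \frac{1}{3092}\right) + 1664 \left(- \frac{1}{2158}\right) = \frac{2243}{1546} - \frac{64}{83} = \frac{87225}{128318}$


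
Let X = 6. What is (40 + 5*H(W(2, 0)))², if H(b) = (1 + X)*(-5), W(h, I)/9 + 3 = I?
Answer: 18225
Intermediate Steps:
W(h, I) = -27 + 9*I
H(b) = -35 (H(b) = (1 + 6)*(-5) = 7*(-5) = -35)
(40 + 5*H(W(2, 0)))² = (40 + 5*(-35))² = (40 - 175)² = (-135)² = 18225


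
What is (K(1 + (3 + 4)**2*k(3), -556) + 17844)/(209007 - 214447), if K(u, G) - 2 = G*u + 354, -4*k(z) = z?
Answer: -38077/5440 ≈ -6.9995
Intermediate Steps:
k(z) = -z/4
K(u, G) = 356 + G*u (K(u, G) = 2 + (G*u + 354) = 2 + (354 + G*u) = 356 + G*u)
(K(1 + (3 + 4)**2*k(3), -556) + 17844)/(209007 - 214447) = ((356 - 556*(1 + (3 + 4)**2*(-1/4*3))) + 17844)/(209007 - 214447) = ((356 - 556*(1 + 7**2*(-3/4))) + 17844)/(-5440) = ((356 - 556*(1 + 49*(-3/4))) + 17844)*(-1/5440) = ((356 - 556*(1 - 147/4)) + 17844)*(-1/5440) = ((356 - 556*(-143/4)) + 17844)*(-1/5440) = ((356 + 19877) + 17844)*(-1/5440) = (20233 + 17844)*(-1/5440) = 38077*(-1/5440) = -38077/5440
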